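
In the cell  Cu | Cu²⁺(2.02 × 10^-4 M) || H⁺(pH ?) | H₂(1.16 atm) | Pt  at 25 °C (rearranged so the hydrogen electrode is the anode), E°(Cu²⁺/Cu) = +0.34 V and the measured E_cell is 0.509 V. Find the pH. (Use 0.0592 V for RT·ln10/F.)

E°_cell = 0.34 V and n = 2.
log Q = n(E° − E)/0.0592 = 2×(0.34 − 0.509)/0.0592 = -5.709.
With Q = [H⁺]^2 / ([Cu²⁺]·P(H₂)), solving for [H⁺] gives log[H⁺] = -4.670, so pH = 4.67.

pH = 4.67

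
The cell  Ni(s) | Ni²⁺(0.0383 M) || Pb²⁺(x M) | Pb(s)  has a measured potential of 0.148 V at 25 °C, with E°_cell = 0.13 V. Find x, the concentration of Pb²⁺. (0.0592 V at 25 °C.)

From the Nernst equation, log Q = n(E° − E)/0.0592 = 2(0.13 − 0.148)/0.0592 = -0.608, so Q = 0.247.
With Q = [Ni²⁺]/[Pb²⁺] and the known concentrations, [Pb²⁺] in the denominator gives [Pb²⁺] = 0.16 M.

0.16 M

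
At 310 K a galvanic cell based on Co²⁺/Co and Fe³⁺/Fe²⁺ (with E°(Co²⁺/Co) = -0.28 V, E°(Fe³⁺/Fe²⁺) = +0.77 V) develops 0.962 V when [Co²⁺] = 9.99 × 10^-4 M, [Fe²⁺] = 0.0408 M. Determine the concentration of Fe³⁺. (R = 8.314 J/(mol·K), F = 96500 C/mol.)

4.8 × 10^-5 M

From the Nernst equation, ln Q = nF(E° − E)/RT = 2×96500×(1.05 − 0.962)/(8.314×310) = 6.590, so Q = 728.
With Q = [Co²⁺]·[Fe²⁺]^2/[Fe³⁺]^2 and the known concentrations, [Fe³⁺]^2 in the denominator gives [Fe³⁺] = 4.8 × 10^-5 M.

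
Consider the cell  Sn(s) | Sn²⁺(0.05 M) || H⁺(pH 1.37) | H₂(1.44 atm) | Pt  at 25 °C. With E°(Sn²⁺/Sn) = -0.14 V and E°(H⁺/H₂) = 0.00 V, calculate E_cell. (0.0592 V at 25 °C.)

0.093 V

The hydrogen couple is the cathode, so E°_cell = 0.14 V; n = 2.
[H⁺] = 10^(−1.37) = 0.043 M, and Q = [Sn²⁺]·P(H₂) / [H⁺]^2 = 39.6.
E = E° − (0.0592/2) log Q = 0.14 − (0.0592/2)(1.597) = 0.093 V.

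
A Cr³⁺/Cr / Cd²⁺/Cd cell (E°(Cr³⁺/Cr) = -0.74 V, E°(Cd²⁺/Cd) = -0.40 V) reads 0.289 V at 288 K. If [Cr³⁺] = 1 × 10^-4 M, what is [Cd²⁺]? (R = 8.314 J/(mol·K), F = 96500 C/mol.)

3.5 × 10^-5 M

From the Nernst equation, ln Q = nF(E° − E)/RT = 6×96500×(0.34 − 0.289)/(8.314×288) = 12.332, so Q = 2.27 × 10^5.
With Q = [Cr³⁺]^2/[Cd²⁺]^3 and the known concentrations, [Cd²⁺]^3 in the denominator gives [Cd²⁺] = 3.5 × 10^-5 M.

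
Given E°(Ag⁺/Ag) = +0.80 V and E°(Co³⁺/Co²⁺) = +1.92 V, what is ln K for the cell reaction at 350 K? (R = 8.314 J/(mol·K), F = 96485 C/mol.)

E°_cell = +1.92 − (+0.80) = 1.12 V, with n = 1 electron transferred.
At equilibrium E = 0, so the Nernst equation gives ln K = nFE°/RT = (1)(96485)(1.12)/((8.314)(350)) = 37.14.

ln K = 37.1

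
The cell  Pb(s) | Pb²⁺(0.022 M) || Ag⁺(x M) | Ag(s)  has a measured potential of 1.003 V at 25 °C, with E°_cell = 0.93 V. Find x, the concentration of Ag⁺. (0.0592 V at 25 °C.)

From the Nernst equation, log Q = n(E° − E)/0.0592 = 2(0.93 − 1.003)/0.0592 = -2.466, so Q = 0.00342.
With Q = [Pb²⁺]/[Ag⁺]^2 and the known concentrations, [Ag⁺]^2 in the denominator gives [Ag⁺] = 2.5 M.

2.5 M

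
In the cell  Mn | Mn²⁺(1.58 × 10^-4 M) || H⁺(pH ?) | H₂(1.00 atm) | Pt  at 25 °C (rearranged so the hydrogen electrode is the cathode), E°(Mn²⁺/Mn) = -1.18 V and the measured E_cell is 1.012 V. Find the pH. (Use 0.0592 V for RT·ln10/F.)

E°_cell = 1.18 V and n = 2.
log Q = n(E° − E)/0.0592 = 2×(1.18 − 1.012)/0.0592 = 5.676.
With Q = [Mn²⁺]·P(H₂) / [H⁺]^2, solving for [H⁺] gives log[H⁺] = -4.739, so pH = 4.74.

pH = 4.74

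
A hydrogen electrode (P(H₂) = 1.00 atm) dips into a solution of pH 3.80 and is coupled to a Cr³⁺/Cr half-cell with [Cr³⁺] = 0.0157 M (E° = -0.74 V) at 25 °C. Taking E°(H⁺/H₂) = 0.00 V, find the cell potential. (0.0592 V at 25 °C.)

The hydrogen couple is the cathode, so E°_cell = 0.74 V; n = 6.
[H⁺] = 10^(−3.80) = 1.6 × 10^-4 M, and Q = [Cr³⁺]^2·P(H₂)^3 / [H⁺]^6 = 1.56 × 10^19.
E = E° − (0.0592/6) log Q = 0.74 − (0.0592/6)(19.192) = 0.551 V.

0.55 V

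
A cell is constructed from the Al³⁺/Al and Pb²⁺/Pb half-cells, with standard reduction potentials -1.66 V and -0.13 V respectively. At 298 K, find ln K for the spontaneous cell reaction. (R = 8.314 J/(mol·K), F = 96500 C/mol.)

E°_cell = -0.13 − (-1.66) = 1.53 V, with n = 6 electrons transferred.
At equilibrium E = 0, so the Nernst equation gives ln K = nFE°/RT = (6)(96500)(1.53)/((8.314)(298)) = 357.56.

ln K = 357.6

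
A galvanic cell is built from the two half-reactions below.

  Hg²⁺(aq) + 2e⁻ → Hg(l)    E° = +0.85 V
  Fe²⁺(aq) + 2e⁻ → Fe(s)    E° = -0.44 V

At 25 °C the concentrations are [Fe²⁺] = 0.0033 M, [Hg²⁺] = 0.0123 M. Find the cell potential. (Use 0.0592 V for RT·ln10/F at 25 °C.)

The Hg²⁺/Hg couple has the higher reduction potential and acts as the cathode, so E°_cell = +0.85 − (-0.44) = 1.29 V.
Balancing electrons gives n = 2; the reaction quotient is Q = [Fe²⁺]/[Hg²⁺] = 0.268.
At 25 °C, E = E° − (0.0592/n) log Q = 1.29 − (0.0592/2)(-0.571) = 1.290 + 0.017 = 1.307 V.

1.31 V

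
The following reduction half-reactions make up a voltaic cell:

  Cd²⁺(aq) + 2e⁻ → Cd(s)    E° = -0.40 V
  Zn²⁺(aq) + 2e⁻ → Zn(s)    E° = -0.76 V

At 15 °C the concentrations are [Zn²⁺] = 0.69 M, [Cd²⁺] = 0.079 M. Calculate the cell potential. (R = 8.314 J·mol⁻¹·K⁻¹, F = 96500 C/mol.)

The Cd²⁺/Cd couple has the higher reduction potential and acts as the cathode, so E°_cell = -0.40 − (-0.76) = 0.36 V.
Balancing electrons gives n = 2; the reaction quotient is Q = [Zn²⁺]/[Cd²⁺] = 8.73.
E = E° − (RT/nF) ln Q = 0.36 − (8.314×288)/(2×96500) × (2.167) = 0.360 − 0.027 = 0.333 V.

0.333 V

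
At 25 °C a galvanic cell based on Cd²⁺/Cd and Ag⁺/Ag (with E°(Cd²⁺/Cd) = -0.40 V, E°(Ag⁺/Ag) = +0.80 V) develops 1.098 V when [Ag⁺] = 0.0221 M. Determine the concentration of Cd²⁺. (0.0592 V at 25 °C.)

From the Nernst equation, log Q = n(E° − E)/0.0592 = 2(1.20 − 1.098)/0.0592 = 3.446, so Q = 2790.
With Q = [Cd²⁺]/[Ag⁺]^2 and the known concentrations, [Cd²⁺] in the numerator gives [Cd²⁺] = 1.4 M.

1.4 M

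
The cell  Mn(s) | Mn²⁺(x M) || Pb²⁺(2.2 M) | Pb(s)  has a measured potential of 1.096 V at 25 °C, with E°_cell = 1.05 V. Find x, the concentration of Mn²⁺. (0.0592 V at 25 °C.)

From the Nernst equation, log Q = n(E° − E)/0.0592 = 2(1.05 − 1.096)/0.0592 = -1.554, so Q = 0.0279.
With Q = [Mn²⁺]/[Pb²⁺] and the known concentrations, [Mn²⁺] in the numerator gives [Mn²⁺] = 0.061 M.

0.061 M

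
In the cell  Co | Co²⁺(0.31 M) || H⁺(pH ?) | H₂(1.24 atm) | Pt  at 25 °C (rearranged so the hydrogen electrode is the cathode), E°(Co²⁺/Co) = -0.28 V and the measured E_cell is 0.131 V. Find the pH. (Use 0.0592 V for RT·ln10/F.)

E°_cell = 0.28 V and n = 2.
log Q = n(E° − E)/0.0592 = 2×(0.28 − 0.131)/0.0592 = 5.034.
With Q = [Co²⁺]·P(H₂) / [H⁺]^2, solving for [H⁺] gives log[H⁺] = -2.725, so pH = 2.72.

pH = 2.72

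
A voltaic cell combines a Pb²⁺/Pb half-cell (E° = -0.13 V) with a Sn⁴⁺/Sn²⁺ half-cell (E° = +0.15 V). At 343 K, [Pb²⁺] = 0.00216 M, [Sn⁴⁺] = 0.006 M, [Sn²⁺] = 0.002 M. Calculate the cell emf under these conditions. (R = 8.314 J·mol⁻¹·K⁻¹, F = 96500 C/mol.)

The Sn⁴⁺/Sn²⁺ couple has the higher reduction potential and acts as the cathode, so E°_cell = +0.15 − (-0.13) = 0.28 V.
Balancing electrons gives n = 2; the reaction quotient is Q = [Pb²⁺]·[Sn²⁺]/[Sn⁴⁺] = 7.2 × 10^-4.
E = E° − (RT/nF) ln Q = 0.28 − (8.314×343)/(2×96500) × (-7.236) = 0.280 + 0.107 = 0.387 V.

0.387 V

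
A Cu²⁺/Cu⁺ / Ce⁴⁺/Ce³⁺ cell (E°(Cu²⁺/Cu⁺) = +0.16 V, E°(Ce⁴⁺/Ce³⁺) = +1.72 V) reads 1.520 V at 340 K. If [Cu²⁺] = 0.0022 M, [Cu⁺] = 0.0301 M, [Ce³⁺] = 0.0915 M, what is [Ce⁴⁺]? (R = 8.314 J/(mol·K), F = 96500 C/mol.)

From the Nernst equation, ln Q = nF(E° − E)/RT = 1×96500×(1.56 − 1.520)/(8.314×340) = 1.366, so Q = 3.92.
With Q = [Cu²⁺]·[Ce³⁺]/([Cu⁺]·[Ce⁴⁺]) and the known concentrations, [Ce⁴⁺] in the denominator gives [Ce⁴⁺] = 0.0017 M.

0.0017 M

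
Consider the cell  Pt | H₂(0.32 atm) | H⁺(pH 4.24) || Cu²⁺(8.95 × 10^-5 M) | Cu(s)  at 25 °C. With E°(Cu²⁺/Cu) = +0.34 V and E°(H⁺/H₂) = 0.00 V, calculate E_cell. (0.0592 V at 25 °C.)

The Cu²⁺/Cu couple is the cathode, so E°_cell = 0.34 V; n = 2.
[H⁺] = 10^(−4.24) = 5.8 × 10^-5 M, and Q = [H⁺]^2 / ([Cu²⁺]·P(H₂)) = 1.16 × 10^-4.
E = E° − (0.0592/2) log Q = 0.34 − (0.0592/2)(-3.937) = 0.457 V.

0.46 V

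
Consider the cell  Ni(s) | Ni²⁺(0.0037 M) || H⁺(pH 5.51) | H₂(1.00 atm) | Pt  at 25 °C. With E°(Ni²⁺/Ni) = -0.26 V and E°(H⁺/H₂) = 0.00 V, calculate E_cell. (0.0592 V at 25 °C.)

The hydrogen couple is the cathode, so E°_cell = 0.26 V; n = 2.
[H⁺] = 10^(−5.51) = 3.1 × 10^-6 M, and Q = [Ni²⁺]·P(H₂) / [H⁺]^2 = 3.87 × 10^8.
E = E° − (0.0592/2) log Q = 0.26 − (0.0592/2)(8.588) = 0.006 V.

0.006 V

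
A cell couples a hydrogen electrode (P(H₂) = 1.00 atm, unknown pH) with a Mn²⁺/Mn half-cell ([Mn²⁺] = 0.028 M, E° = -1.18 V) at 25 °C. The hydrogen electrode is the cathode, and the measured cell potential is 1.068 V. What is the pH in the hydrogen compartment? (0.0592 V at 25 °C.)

E°_cell = 1.18 V and n = 2.
log Q = n(E° − E)/0.0592 = 2×(1.18 − 1.068)/0.0592 = 3.784.
With Q = [Mn²⁺]·P(H₂) / [H⁺]^2, solving for [H⁺] gives log[H⁺] = -2.668, so pH = 2.67.

pH = 2.67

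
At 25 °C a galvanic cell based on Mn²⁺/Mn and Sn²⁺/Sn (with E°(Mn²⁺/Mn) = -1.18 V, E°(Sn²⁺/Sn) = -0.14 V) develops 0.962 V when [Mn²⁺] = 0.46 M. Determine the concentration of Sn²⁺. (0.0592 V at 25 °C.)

0.0011 M

From the Nernst equation, log Q = n(E° − E)/0.0592 = 2(1.04 − 0.962)/0.0592 = 2.635, so Q = 432.
With Q = [Mn²⁺]/[Sn²⁺] and the known concentrations, [Sn²⁺] in the denominator gives [Sn²⁺] = 0.0011 M.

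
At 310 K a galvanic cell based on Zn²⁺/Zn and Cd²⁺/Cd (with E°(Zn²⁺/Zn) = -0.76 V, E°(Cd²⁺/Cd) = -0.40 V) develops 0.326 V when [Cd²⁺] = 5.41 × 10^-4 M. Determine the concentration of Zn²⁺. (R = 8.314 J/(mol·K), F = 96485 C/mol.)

From the Nernst equation, ln Q = nF(E° − E)/RT = 2×96485×(0.36 − 0.326)/(8.314×310) = 2.546, so Q = 12.8.
With Q = [Zn²⁺]/[Cd²⁺] and the known concentrations, [Zn²⁺] in the numerator gives [Zn²⁺] = 0.0069 M.

0.0069 M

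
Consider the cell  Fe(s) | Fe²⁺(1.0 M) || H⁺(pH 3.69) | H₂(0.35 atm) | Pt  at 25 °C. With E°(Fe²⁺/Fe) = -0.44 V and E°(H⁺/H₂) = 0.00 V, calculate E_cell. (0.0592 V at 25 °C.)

0.24 V

The hydrogen couple is the cathode, so E°_cell = 0.44 V; n = 2.
[H⁺] = 10^(−3.69) = 2 × 10^-4 M, and Q = [Fe²⁺]·P(H₂) / [H⁺]^2 = 8.4 × 10^6.
E = E° − (0.0592/2) log Q = 0.44 − (0.0592/2)(6.924) = 0.235 V.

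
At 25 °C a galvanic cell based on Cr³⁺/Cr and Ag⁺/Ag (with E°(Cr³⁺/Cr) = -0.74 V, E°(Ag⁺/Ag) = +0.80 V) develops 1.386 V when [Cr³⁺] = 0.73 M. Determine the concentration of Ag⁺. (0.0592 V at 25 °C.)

0.0023 M

From the Nernst equation, log Q = n(E° − E)/0.0592 = 3(1.54 − 1.386)/0.0592 = 7.804, so Q = 6.37 × 10^7.
With Q = [Cr³⁺]/[Ag⁺]^3 and the known concentrations, [Ag⁺]^3 in the denominator gives [Ag⁺] = 0.0023 M.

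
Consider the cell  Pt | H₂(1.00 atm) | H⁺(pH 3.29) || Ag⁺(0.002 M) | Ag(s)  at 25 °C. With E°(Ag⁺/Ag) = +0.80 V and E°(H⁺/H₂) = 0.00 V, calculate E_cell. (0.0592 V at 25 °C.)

0.83 V

The Ag⁺/Ag couple is the cathode, so E°_cell = 0.80 V; n = 2.
[H⁺] = 10^(−3.29) = 5.1 × 10^-4 M, and Q = [H⁺]^2 / ([Ag⁺]^2·P(H₂)) = 0.0658.
E = E° − (0.0592/2) log Q = 0.80 − (0.0592/2)(-1.182) = 0.835 V.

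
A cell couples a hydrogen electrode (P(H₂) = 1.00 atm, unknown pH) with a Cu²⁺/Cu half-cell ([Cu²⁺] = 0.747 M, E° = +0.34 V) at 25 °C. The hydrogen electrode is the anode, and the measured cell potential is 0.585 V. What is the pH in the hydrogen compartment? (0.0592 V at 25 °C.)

pH = 4.20

E°_cell = 0.34 V and n = 2.
log Q = n(E° − E)/0.0592 = 2×(0.34 − 0.585)/0.0592 = -8.277.
With Q = [H⁺]^2 / ([Cu²⁺]·P(H₂)), solving for [H⁺] gives log[H⁺] = -4.202, so pH = 4.20.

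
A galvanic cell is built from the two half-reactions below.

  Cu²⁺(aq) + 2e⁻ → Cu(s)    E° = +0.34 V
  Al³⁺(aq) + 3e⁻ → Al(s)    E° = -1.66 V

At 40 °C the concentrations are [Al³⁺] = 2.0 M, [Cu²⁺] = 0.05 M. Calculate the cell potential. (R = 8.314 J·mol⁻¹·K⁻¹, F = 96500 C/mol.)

1.95 V

The Cu²⁺/Cu couple has the higher reduction potential and acts as the cathode, so E°_cell = +0.34 − (-1.66) = 2.00 V.
Balancing electrons gives n = 6; the reaction quotient is Q = [Al³⁺]^2/[Cu²⁺]^3 = 3.2 × 10^4.
E = E° − (RT/nF) ln Q = 2.00 − (8.314×313)/(6×96500) × (10.373) = 2.000 − 0.047 = 1.953 V.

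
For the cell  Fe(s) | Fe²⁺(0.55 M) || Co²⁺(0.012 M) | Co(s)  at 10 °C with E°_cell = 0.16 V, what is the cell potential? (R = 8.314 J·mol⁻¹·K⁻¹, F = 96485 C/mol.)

0.113 V

Balancing electrons gives n = 2; the reaction quotient is Q = [Fe²⁺]/[Co²⁺] = 45.8.
E = E° − (RT/nF) ln Q = 0.16 − (8.314×283)/(2×96485) × (3.825) = 0.160 − 0.047 = 0.113 V.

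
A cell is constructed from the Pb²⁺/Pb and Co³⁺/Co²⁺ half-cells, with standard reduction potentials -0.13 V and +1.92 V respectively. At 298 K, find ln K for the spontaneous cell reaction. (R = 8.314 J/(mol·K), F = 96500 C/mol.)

ln K = 159.7

E°_cell = +1.92 − (-0.13) = 2.05 V, with n = 2 electrons transferred.
At equilibrium E = 0, so the Nernst equation gives ln K = nFE°/RT = (2)(96500)(2.05)/((8.314)(298)) = 159.69.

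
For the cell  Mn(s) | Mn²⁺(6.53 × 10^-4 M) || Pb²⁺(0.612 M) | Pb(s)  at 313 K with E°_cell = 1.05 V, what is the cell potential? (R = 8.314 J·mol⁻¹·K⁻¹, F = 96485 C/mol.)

Balancing electrons gives n = 2; the reaction quotient is Q = [Mn²⁺]/[Pb²⁺] = 0.00107.
E = E° − (RT/nF) ln Q = 1.05 − (8.314×313)/(2×96485) × (-6.843) = 1.050 + 0.092 = 1.142 V.

1.14 V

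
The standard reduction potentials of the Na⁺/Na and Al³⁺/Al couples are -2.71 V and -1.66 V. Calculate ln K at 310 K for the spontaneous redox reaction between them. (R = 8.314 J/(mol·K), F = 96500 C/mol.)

E°_cell = -1.66 − (-2.71) = 1.05 V, with n = 3 electrons transferred.
At equilibrium E = 0, so the Nernst equation gives ln K = nFE°/RT = (3)(96500)(1.05)/((8.314)(310)) = 117.94.

ln K = 117.9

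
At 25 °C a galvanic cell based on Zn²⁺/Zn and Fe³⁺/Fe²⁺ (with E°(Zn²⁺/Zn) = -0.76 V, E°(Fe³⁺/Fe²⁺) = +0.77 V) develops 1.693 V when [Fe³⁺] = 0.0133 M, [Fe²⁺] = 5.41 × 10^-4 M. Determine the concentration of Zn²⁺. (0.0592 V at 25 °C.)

From the Nernst equation, log Q = n(E° − E)/0.0592 = 2(1.53 − 1.693)/0.0592 = -5.507, so Q = 3.11 × 10^-6.
With Q = [Zn²⁺]·[Fe²⁺]^2/[Fe³⁺]^2 and the known concentrations, [Zn²⁺] in the numerator gives [Zn²⁺] = 0.0019 M.

0.0019 M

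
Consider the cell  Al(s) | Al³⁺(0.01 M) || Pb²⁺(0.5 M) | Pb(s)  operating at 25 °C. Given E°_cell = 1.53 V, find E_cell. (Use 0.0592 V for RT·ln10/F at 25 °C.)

1.56 V

Balancing electrons gives n = 6; the reaction quotient is Q = [Al³⁺]^2/[Pb²⁺]^3 = 8 × 10^-4.
At 25 °C, E = E° − (0.0592/n) log Q = 1.53 − (0.0592/6)(-3.097) = 1.530 + 0.031 = 1.561 V.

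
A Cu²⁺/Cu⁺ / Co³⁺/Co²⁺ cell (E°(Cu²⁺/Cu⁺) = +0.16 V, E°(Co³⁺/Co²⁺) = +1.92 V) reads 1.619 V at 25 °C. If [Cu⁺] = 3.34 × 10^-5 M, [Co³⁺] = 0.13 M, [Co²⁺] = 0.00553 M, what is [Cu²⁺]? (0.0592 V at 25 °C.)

0.19 M

From the Nernst equation, log Q = n(E° − E)/0.0592 = 1(1.76 − 1.619)/0.0592 = 2.382, so Q = 241.
With Q = [Cu²⁺]·[Co²⁺]/([Cu⁺]·[Co³⁺]) and the known concentrations, [Cu²⁺] in the numerator gives [Cu²⁺] = 0.19 M.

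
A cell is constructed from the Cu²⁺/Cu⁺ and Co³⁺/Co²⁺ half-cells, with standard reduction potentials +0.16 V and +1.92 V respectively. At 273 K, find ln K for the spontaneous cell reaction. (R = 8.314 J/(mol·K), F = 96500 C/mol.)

E°_cell = +1.92 − (+0.16) = 1.76 V, with n = 1 electron transferred.
At equilibrium E = 0, so the Nernst equation gives ln K = nFE°/RT = (1)(96500)(1.76)/((8.314)(273)) = 74.83.

ln K = 74.8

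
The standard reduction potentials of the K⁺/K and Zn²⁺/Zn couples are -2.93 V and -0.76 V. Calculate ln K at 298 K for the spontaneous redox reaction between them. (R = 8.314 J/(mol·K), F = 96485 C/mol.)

E°_cell = -0.76 − (-2.93) = 2.17 V, with n = 2 electrons transferred.
At equilibrium E = 0, so the Nernst equation gives ln K = nFE°/RT = (2)(96485)(2.17)/((8.314)(298)) = 169.01.

ln K = 169.0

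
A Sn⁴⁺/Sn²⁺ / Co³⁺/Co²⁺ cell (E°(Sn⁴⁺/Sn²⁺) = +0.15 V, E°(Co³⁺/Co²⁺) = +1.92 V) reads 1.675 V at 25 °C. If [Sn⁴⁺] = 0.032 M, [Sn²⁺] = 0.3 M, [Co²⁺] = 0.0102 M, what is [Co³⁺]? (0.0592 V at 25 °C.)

8.3 × 10^-5 M

From the Nernst equation, log Q = n(E° − E)/0.0592 = 2(1.77 − 1.675)/0.0592 = 3.209, so Q = 1620.
With Q = [Sn⁴⁺]·[Co²⁺]^2/([Sn²⁺]·[Co³⁺]^2) and the known concentrations, [Co³⁺]^2 in the denominator gives [Co³⁺] = 8.3 × 10^-5 M.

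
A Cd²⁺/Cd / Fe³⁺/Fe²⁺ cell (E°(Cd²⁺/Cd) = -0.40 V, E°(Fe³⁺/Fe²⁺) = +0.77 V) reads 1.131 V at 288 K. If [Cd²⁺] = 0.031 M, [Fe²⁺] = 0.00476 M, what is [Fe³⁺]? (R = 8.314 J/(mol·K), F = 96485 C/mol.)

1.7 × 10^-4 M

From the Nernst equation, ln Q = nF(E° − E)/RT = 2×96485×(1.17 − 1.131)/(8.314×288) = 3.143, so Q = 23.2.
With Q = [Cd²⁺]·[Fe²⁺]^2/[Fe³⁺]^2 and the known concentrations, [Fe³⁺]^2 in the denominator gives [Fe³⁺] = 1.7 × 10^-4 M.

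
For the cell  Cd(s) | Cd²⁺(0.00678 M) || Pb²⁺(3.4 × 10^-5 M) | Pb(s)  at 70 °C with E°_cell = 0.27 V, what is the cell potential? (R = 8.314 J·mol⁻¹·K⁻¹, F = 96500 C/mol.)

Balancing electrons gives n = 2; the reaction quotient is Q = [Cd²⁺]/[Pb²⁺] = 199.
E = E° − (RT/nF) ln Q = 0.27 − (8.314×343)/(2×96500) × (5.295) = 0.270 − 0.078 = 0.192 V.

0.192 V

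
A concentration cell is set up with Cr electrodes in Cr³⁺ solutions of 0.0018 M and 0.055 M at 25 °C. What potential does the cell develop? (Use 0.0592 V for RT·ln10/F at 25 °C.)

0.029 V

Both half-cells are Cr³⁺/Cr, so E°_cell = 0. The concentrated side is the cathode; the cell reaction moves Cr³⁺ from high to low concentration with n = 3.
Q = [Cr³⁺]_dilute/[Cr³⁺]_conc = 0.0018/0.055 = 0.0327.
E = 0 − (0.0592/3) log Q = −(0.0592/3)(-1.485) = 0.0293 V.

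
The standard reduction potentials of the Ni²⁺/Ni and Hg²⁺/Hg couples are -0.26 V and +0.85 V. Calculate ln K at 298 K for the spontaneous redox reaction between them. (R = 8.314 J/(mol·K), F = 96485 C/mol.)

E°_cell = +0.85 − (-0.26) = 1.11 V, with n = 2 electrons transferred.
At equilibrium E = 0, so the Nernst equation gives ln K = nFE°/RT = (2)(96485)(1.11)/((8.314)(298)) = 86.45.

ln K = 86.5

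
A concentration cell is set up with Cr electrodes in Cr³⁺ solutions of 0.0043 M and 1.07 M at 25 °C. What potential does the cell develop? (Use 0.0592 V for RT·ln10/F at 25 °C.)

Both half-cells are Cr³⁺/Cr, so E°_cell = 0. The concentrated side is the cathode; the cell reaction moves Cr³⁺ from high to low concentration with n = 3.
Q = [Cr³⁺]_dilute/[Cr³⁺]_conc = 0.0043/1.07 = 0.00402.
E = 0 − (0.0592/3) log Q = −(0.0592/3)(-2.396) = 0.0473 V.

0.047 V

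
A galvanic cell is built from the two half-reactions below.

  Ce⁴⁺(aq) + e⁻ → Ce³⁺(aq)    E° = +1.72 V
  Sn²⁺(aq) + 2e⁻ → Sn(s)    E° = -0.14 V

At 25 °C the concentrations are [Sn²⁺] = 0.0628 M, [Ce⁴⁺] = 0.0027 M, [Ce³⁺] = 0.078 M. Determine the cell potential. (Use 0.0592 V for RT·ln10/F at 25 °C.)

The Ce⁴⁺/Ce³⁺ couple has the higher reduction potential and acts as the cathode, so E°_cell = +1.72 − (-0.14) = 1.86 V.
Balancing electrons gives n = 2; the reaction quotient is Q = [Sn²⁺]·[Ce³⁺]^2/[Ce⁴⁺]^2 = 52.4.
At 25 °C, E = E° − (0.0592/n) log Q = 1.86 − (0.0592/2)(1.719) = 1.860 − 0.051 = 1.809 V.

1.81 V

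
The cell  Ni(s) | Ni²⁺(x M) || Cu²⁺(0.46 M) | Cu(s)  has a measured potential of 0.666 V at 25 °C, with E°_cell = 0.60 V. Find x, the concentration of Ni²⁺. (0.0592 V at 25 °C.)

From the Nernst equation, log Q = n(E° − E)/0.0592 = 2(0.60 − 0.666)/0.0592 = -2.230, so Q = 0.00589.
With Q = [Ni²⁺]/[Cu²⁺] and the known concentrations, [Ni²⁺] in the numerator gives [Ni²⁺] = 0.0027 M.

0.0027 M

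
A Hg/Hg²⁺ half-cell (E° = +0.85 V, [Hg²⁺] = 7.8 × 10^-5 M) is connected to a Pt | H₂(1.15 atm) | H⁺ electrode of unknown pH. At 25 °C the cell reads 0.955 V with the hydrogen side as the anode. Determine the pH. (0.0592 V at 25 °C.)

E°_cell = 0.85 V and n = 2.
log Q = n(E° − E)/0.0592 = 2×(0.85 − 0.955)/0.0592 = -3.547.
With Q = [H⁺]^2 / ([Hg²⁺]·P(H₂)), solving for [H⁺] gives log[H⁺] = -3.797, so pH = 3.80.

pH = 3.80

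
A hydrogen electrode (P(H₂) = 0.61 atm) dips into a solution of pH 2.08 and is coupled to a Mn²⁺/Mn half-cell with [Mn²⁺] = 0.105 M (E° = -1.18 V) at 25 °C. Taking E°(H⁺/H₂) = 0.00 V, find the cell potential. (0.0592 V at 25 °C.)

The hydrogen couple is the cathode, so E°_cell = 1.18 V; n = 2.
[H⁺] = 10^(−2.08) = 0.0083 M, and Q = [Mn²⁺]·P(H₂) / [H⁺]^2 = 926.
E = E° − (0.0592/2) log Q = 1.18 − (0.0592/2)(2.967) = 1.092 V.

1.09 V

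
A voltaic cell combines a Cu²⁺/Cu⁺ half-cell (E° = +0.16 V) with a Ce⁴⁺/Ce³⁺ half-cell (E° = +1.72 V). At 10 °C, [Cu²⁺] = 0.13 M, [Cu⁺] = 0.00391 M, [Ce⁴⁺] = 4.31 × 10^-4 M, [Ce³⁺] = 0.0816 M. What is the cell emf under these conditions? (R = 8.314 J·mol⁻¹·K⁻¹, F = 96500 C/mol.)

The Ce⁴⁺/Ce³⁺ couple has the higher reduction potential and acts as the cathode, so E°_cell = +1.72 − (+0.16) = 1.56 V.
Balancing electrons gives n = 1; the reaction quotient is Q = [Cu²⁺]·[Ce³⁺]/([Cu⁺]·[Ce⁴⁺]) = 6290.
E = E° − (RT/nF) ln Q = 1.56 − (8.314×283)/(1×96500) × (8.747) = 1.560 − 0.213 = 1.347 V.

1.35 V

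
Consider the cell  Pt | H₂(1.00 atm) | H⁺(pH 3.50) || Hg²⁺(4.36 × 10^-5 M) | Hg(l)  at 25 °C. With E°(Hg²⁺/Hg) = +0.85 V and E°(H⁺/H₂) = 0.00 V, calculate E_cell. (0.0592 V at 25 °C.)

The Hg²⁺/Hg couple is the cathode, so E°_cell = 0.85 V; n = 2.
[H⁺] = 10^(−3.50) = 3.2 × 10^-4 M, and Q = [H⁺]^2 / ([Hg²⁺]·P(H₂)) = 0.00229.
E = E° − (0.0592/2) log Q = 0.85 − (0.0592/2)(-2.639) = 0.928 V.

0.93 V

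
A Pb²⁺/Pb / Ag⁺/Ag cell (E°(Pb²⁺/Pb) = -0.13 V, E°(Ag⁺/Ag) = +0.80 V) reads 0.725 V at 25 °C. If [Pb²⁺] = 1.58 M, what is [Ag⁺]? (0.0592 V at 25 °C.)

4.3 × 10^-4 M

From the Nernst equation, log Q = n(E° − E)/0.0592 = 2(0.93 − 0.725)/0.0592 = 6.926, so Q = 8.43 × 10^6.
With Q = [Pb²⁺]/[Ag⁺]^2 and the known concentrations, [Ag⁺]^2 in the denominator gives [Ag⁺] = 4.3 × 10^-4 M.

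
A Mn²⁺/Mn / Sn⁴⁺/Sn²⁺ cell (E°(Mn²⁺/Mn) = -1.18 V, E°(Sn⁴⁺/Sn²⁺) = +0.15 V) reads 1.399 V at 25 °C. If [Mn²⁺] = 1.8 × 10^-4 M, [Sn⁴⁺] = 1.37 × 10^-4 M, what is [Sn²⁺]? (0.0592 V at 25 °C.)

From the Nernst equation, log Q = n(E° − E)/0.0592 = 2(1.33 − 1.399)/0.0592 = -2.331, so Q = 0.00467.
With Q = [Mn²⁺]·[Sn²⁺]/[Sn⁴⁺] and the known concentrations, [Sn²⁺] in the numerator gives [Sn²⁺] = 0.0036 M.

0.0036 M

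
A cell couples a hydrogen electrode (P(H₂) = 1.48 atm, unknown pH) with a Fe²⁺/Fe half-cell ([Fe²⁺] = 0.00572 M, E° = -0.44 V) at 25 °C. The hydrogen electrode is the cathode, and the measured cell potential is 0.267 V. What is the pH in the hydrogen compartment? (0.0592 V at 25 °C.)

E°_cell = 0.44 V and n = 2.
log Q = n(E° − E)/0.0592 = 2×(0.44 − 0.267)/0.0592 = 5.845.
With Q = [Fe²⁺]·P(H₂) / [H⁺]^2, solving for [H⁺] gives log[H⁺] = -3.958, so pH = 3.96.

pH = 3.96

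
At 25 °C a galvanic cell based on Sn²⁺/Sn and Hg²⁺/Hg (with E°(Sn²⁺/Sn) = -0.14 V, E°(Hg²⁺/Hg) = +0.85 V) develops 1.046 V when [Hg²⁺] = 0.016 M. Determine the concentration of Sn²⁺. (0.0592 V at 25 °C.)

2.1 × 10^-4 M

From the Nernst equation, log Q = n(E° − E)/0.0592 = 2(0.99 − 1.046)/0.0592 = -1.892, so Q = 0.0128.
With Q = [Sn²⁺]/[Hg²⁺] and the known concentrations, [Sn²⁺] in the numerator gives [Sn²⁺] = 2.1 × 10^-4 M.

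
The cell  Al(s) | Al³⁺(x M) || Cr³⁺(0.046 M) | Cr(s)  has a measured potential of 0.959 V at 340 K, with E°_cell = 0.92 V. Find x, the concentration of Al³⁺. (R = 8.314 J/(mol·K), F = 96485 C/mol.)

From the Nernst equation, ln Q = nF(E° − E)/RT = 3×96485×(0.92 − 0.959)/(8.314×340) = -3.994, so Q = 0.0184.
With Q = [Al³⁺]/[Cr³⁺] and the known concentrations, [Al³⁺] in the numerator gives [Al³⁺] = 8.5 × 10^-4 M.

8.5 × 10^-4 M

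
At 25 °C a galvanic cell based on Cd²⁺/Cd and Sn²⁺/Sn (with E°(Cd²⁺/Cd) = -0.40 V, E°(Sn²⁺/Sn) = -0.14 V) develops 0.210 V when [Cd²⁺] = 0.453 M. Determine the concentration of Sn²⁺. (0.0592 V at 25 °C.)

0.0093 M

From the Nernst equation, log Q = n(E° − E)/0.0592 = 2(0.26 − 0.210)/0.0592 = 1.689, so Q = 48.9.
With Q = [Cd²⁺]/[Sn²⁺] and the known concentrations, [Sn²⁺] in the denominator gives [Sn²⁺] = 0.0093 M.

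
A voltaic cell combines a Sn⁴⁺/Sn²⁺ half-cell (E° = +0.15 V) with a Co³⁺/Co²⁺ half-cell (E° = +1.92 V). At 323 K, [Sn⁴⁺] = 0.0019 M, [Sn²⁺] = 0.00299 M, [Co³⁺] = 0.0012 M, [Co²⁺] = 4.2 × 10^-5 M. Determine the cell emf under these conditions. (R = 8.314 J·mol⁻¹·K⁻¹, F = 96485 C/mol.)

The Co³⁺/Co²⁺ couple has the higher reduction potential and acts as the cathode, so E°_cell = +1.92 − (+0.15) = 1.77 V.
Balancing electrons gives n = 2; the reaction quotient is Q = [Sn⁴⁺]·[Co²⁺]^2/([Sn²⁺]·[Co³⁺]^2) = 7.78 × 10^-4.
E = E° − (RT/nF) ln Q = 1.77 − (8.314×323)/(2×96485) × (-7.158) = 1.770 + 0.100 = 1.870 V.

1.87 V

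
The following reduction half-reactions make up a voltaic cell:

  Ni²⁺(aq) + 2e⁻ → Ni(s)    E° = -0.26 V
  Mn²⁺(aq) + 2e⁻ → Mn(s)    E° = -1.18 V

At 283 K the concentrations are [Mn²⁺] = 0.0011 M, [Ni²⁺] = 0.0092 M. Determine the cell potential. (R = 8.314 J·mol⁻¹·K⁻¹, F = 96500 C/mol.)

0.946 V

The Ni²⁺/Ni couple has the higher reduction potential and acts as the cathode, so E°_cell = -0.26 − (-1.18) = 0.92 V.
Balancing electrons gives n = 2; the reaction quotient is Q = [Mn²⁺]/[Ni²⁺] = 0.120.
E = E° − (RT/nF) ln Q = 0.92 − (8.314×283)/(2×96500) × (-2.124) = 0.920 + 0.026 = 0.946 V.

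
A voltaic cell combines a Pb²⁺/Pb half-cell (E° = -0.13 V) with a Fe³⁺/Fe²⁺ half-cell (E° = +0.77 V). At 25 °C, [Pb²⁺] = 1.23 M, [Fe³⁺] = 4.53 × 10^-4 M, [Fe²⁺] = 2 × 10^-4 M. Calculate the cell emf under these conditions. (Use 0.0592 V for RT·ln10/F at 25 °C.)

The Fe³⁺/Fe²⁺ couple has the higher reduction potential and acts as the cathode, so E°_cell = +0.77 − (-0.13) = 0.90 V.
Balancing electrons gives n = 2; the reaction quotient is Q = [Pb²⁺]·[Fe²⁺]^2/[Fe³⁺]^2 = 0.240.
At 25 °C, E = E° − (0.0592/n) log Q = 0.90 − (0.0592/2)(-0.620) = 0.900 + 0.018 = 0.918 V.

0.918 V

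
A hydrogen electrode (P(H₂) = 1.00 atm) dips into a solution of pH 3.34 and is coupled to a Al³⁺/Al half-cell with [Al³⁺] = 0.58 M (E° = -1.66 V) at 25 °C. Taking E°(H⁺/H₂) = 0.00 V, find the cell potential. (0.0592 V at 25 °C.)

1.47 V

The hydrogen couple is the cathode, so E°_cell = 1.66 V; n = 6.
[H⁺] = 10^(−3.34) = 4.6 × 10^-4 M, and Q = [Al³⁺]^2·P(H₂)^3 / [H⁺]^6 = 3.69 × 10^19.
E = E° − (0.0592/6) log Q = 1.66 − (0.0592/6)(19.567) = 1.467 V.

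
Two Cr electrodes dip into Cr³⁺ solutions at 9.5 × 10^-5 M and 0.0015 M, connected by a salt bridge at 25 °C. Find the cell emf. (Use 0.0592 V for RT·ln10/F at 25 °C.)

0.024 V

Both half-cells are Cr³⁺/Cr, so E°_cell = 0. The concentrated side is the cathode; the cell reaction moves Cr³⁺ from high to low concentration with n = 3.
Q = [Cr³⁺]_dilute/[Cr³⁺]_conc = 9.5 × 10^-5/0.0015 = 0.0633.
E = 0 − (0.0592/3) log Q = −(0.0592/3)(-1.198) = 0.0236 V.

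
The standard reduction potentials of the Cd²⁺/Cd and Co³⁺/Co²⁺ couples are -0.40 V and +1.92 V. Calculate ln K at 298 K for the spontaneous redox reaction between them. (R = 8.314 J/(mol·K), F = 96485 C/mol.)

E°_cell = +1.92 − (-0.40) = 2.32 V, with n = 2 electrons transferred.
At equilibrium E = 0, so the Nernst equation gives ln K = nFE°/RT = (2)(96485)(2.32)/((8.314)(298)) = 180.70.

ln K = 180.7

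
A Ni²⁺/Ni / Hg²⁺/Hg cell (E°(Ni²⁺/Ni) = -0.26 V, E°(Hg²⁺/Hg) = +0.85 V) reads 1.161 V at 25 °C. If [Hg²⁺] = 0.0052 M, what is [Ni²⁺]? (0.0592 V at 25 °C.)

9.8 × 10^-5 M

From the Nernst equation, log Q = n(E° − E)/0.0592 = 2(1.11 − 1.161)/0.0592 = -1.723, so Q = 0.0189.
With Q = [Ni²⁺]/[Hg²⁺] and the known concentrations, [Ni²⁺] in the numerator gives [Ni²⁺] = 9.8 × 10^-5 M.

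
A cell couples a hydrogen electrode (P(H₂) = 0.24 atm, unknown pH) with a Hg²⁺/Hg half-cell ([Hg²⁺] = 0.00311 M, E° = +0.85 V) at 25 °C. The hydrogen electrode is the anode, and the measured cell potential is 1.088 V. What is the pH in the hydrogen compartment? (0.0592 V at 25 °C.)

pH = 5.58

E°_cell = 0.85 V and n = 2.
log Q = n(E° − E)/0.0592 = 2×(0.85 − 1.088)/0.0592 = -8.041.
With Q = [H⁺]^2 / ([Hg²⁺]·P(H₂)), solving for [H⁺] gives log[H⁺] = -5.584, so pH = 5.58.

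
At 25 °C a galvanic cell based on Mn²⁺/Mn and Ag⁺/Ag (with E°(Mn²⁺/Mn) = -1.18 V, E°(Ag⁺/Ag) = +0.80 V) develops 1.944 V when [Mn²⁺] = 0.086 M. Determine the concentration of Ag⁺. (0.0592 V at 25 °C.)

0.072 M

From the Nernst equation, log Q = n(E° − E)/0.0592 = 2(1.98 − 1.944)/0.0592 = 1.216, so Q = 16.5.
With Q = [Mn²⁺]/[Ag⁺]^2 and the known concentrations, [Ag⁺]^2 in the denominator gives [Ag⁺] = 0.072 M.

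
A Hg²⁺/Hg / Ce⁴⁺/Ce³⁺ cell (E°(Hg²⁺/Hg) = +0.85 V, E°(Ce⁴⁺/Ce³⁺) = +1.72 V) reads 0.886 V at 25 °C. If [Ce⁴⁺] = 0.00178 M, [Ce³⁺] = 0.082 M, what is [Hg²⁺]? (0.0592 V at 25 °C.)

From the Nernst equation, log Q = n(E° − E)/0.0592 = 2(0.87 − 0.886)/0.0592 = -0.541, so Q = 0.288.
With Q = [Hg²⁺]·[Ce³⁺]^2/[Ce⁴⁺]^2 and the known concentrations, [Hg²⁺] in the numerator gives [Hg²⁺] = 1.4 × 10^-4 M.

1.4 × 10^-4 M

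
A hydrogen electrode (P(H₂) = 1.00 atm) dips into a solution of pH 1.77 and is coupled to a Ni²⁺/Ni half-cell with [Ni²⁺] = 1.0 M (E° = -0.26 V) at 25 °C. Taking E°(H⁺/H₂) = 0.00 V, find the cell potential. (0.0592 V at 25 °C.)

0.16 V

The hydrogen couple is the cathode, so E°_cell = 0.26 V; n = 2.
[H⁺] = 10^(−1.77) = 0.017 M, and Q = [Ni²⁺]·P(H₂) / [H⁺]^2 = 3470.
E = E° − (0.0592/2) log Q = 0.26 − (0.0592/2)(3.540) = 0.155 V.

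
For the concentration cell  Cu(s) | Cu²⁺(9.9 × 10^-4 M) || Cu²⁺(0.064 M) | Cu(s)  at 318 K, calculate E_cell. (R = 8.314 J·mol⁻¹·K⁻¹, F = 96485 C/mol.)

Both half-cells are Cu²⁺/Cu, so E°_cell = 0. The concentrated side is the cathode; the cell reaction moves Cu²⁺ from high to low concentration with n = 2.
Q = [Cu²⁺]_dilute/[Cu²⁺]_conc = 9.9 × 10^-4/0.064 = 0.0155.
E = 0 − (RT/nF) ln Q = −((8.314×318)/(2×96485))(-4.169) = 0.0571 V.

0.057 V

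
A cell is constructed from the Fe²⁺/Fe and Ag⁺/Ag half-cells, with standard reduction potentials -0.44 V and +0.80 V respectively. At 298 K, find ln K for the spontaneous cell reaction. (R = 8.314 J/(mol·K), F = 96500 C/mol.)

ln K = 96.6

E°_cell = +0.80 − (-0.44) = 1.24 V, with n = 2 electrons transferred.
At equilibrium E = 0, so the Nernst equation gives ln K = nFE°/RT = (2)(96500)(1.24)/((8.314)(298)) = 96.59.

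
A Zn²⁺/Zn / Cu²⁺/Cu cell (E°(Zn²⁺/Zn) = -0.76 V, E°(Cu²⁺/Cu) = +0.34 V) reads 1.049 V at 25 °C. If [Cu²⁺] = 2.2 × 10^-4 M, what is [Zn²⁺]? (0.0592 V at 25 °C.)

0.012 M

From the Nernst equation, log Q = n(E° − E)/0.0592 = 2(1.10 − 1.049)/0.0592 = 1.723, so Q = 52.8.
With Q = [Zn²⁺]/[Cu²⁺] and the known concentrations, [Zn²⁺] in the numerator gives [Zn²⁺] = 0.012 M.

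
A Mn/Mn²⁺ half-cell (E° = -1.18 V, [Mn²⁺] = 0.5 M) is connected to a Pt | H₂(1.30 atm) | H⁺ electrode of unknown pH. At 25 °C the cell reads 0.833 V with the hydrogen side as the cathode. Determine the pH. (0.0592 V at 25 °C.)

pH = 5.96

E°_cell = 1.18 V and n = 2.
log Q = n(E° − E)/0.0592 = 2×(1.18 − 0.833)/0.0592 = 11.723.
With Q = [Mn²⁺]·P(H₂) / [H⁺]^2, solving for [H⁺] gives log[H⁺] = -5.955, so pH = 5.96.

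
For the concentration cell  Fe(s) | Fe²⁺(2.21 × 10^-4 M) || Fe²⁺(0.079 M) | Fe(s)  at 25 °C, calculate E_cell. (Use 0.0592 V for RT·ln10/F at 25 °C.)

Both half-cells are Fe²⁺/Fe, so E°_cell = 0. The concentrated side is the cathode; the cell reaction moves Fe²⁺ from high to low concentration with n = 2.
Q = [Fe²⁺]_dilute/[Fe²⁺]_conc = 2.21 × 10^-4/0.079 = 0.00280.
E = 0 − (0.0592/2) log Q = −(0.0592/2)(-2.553) = 0.0756 V.

0.076 V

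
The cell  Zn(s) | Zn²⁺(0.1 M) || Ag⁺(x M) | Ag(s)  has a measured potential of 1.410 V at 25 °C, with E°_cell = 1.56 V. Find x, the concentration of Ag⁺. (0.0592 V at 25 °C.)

9.3 × 10^-4 M

From the Nernst equation, log Q = n(E° − E)/0.0592 = 2(1.56 − 1.410)/0.0592 = 5.068, so Q = 1.17 × 10^5.
With Q = [Zn²⁺]/[Ag⁺]^2 and the known concentrations, [Ag⁺]^2 in the denominator gives [Ag⁺] = 9.3 × 10^-4 M.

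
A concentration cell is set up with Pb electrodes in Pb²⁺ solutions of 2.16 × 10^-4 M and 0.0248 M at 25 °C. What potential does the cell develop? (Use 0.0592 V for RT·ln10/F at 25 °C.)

0.061 V

Both half-cells are Pb²⁺/Pb, so E°_cell = 0. The concentrated side is the cathode; the cell reaction moves Pb²⁺ from high to low concentration with n = 2.
Q = [Pb²⁺]_dilute/[Pb²⁺]_conc = 2.16 × 10^-4/0.0248 = 0.00871.
E = 0 − (0.0592/2) log Q = −(0.0592/2)(-2.060) = 0.0610 V.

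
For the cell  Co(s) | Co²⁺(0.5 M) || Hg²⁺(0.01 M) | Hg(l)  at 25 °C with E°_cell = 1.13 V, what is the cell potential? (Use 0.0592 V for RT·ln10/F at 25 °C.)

1.08 V

Balancing electrons gives n = 2; the reaction quotient is Q = [Co²⁺]/[Hg²⁺] = 50.0.
At 25 °C, E = E° − (0.0592/n) log Q = 1.13 − (0.0592/2)(1.699) = 1.130 − 0.050 = 1.080 V.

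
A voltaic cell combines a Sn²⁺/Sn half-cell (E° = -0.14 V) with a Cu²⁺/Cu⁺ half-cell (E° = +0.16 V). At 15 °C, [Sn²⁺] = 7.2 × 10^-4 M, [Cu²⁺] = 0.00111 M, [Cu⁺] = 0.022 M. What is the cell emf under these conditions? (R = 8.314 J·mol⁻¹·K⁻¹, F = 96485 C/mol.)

The Cu²⁺/Cu⁺ couple has the higher reduction potential and acts as the cathode, so E°_cell = +0.16 − (-0.14) = 0.30 V.
Balancing electrons gives n = 2; the reaction quotient is Q = [Sn²⁺]·[Cu⁺]^2/[Cu²⁺]^2 = 0.283.
E = E° − (RT/nF) ln Q = 0.30 − (8.314×288)/(2×96485) × (-1.263) = 0.300 + 0.016 = 0.316 V.

0.316 V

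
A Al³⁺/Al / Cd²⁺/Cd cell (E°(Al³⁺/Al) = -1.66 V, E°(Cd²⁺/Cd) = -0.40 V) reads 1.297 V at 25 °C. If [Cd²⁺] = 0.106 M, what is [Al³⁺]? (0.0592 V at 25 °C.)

4.6 × 10^-4 M

From the Nernst equation, log Q = n(E° − E)/0.0592 = 6(1.26 − 1.297)/0.0592 = -3.750, so Q = 1.78 × 10^-4.
With Q = [Al³⁺]^2/[Cd²⁺]^3 and the known concentrations, [Al³⁺]^2 in the numerator gives [Al³⁺] = 4.6 × 10^-4 M.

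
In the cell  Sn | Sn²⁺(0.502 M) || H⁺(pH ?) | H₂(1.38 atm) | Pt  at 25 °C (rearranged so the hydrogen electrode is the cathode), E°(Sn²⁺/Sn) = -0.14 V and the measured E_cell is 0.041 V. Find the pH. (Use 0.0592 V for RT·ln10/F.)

E°_cell = 0.14 V and n = 2.
log Q = n(E° − E)/0.0592 = 2×(0.14 − 0.041)/0.0592 = 3.345.
With Q = [Sn²⁺]·P(H₂) / [H⁺]^2, solving for [H⁺] gives log[H⁺] = -1.752, so pH = 1.75.

pH = 1.75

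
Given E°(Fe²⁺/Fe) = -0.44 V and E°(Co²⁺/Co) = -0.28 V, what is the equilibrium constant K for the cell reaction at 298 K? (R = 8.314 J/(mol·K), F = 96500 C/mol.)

2.6 × 10^5

E°_cell = -0.28 − (-0.44) = 0.16 V, with n = 2 electrons transferred.
At equilibrium E = 0, so the Nernst equation gives ln K = nFE°/RT = (2)(96500)(0.16)/((8.314)(298)) = 12.46.
K = e^12.46 = 2.6 × 10^5.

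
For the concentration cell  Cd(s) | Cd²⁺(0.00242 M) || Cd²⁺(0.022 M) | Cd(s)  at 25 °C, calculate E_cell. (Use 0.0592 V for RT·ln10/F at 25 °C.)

Both half-cells are Cd²⁺/Cd, so E°_cell = 0. The concentrated side is the cathode; the cell reaction moves Cd²⁺ from high to low concentration with n = 2.
Q = [Cd²⁺]_dilute/[Cd²⁺]_conc = 0.00242/0.022 = 0.110.
E = 0 − (0.0592/2) log Q = −(0.0592/2)(-0.959) = 0.0284 V.

0.028 V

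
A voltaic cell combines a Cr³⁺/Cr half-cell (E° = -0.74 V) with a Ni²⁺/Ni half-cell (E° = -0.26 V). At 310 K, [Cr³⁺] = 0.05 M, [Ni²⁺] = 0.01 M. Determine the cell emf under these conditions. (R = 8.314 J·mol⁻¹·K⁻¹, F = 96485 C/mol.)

The Ni²⁺/Ni couple has the higher reduction potential and acts as the cathode, so E°_cell = -0.26 − (-0.74) = 0.48 V.
Balancing electrons gives n = 6; the reaction quotient is Q = [Cr³⁺]^2/[Ni²⁺]^3 = 2500.
E = E° − (RT/nF) ln Q = 0.48 − (8.314×310)/(6×96485) × (7.824) = 0.480 − 0.035 = 0.445 V.

0.445 V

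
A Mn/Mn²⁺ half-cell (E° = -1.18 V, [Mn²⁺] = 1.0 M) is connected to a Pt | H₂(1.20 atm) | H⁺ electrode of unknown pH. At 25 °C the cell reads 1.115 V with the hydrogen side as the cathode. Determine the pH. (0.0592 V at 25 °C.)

pH = 1.06

E°_cell = 1.18 V and n = 2.
log Q = n(E° − E)/0.0592 = 2×(1.18 − 1.115)/0.0592 = 2.196.
With Q = [Mn²⁺]·P(H₂) / [H⁺]^2, solving for [H⁺] gives log[H⁺] = -1.058, so pH = 1.06.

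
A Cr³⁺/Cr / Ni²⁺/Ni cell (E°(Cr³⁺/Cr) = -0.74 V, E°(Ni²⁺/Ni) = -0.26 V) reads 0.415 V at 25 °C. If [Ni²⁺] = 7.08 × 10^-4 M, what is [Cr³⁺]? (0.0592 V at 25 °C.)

From the Nernst equation, log Q = n(E° − E)/0.0592 = 6(0.48 − 0.415)/0.0592 = 6.588, so Q = 3.87 × 10^6.
With Q = [Cr³⁺]^2/[Ni²⁺]^3 and the known concentrations, [Cr³⁺]^2 in the numerator gives [Cr³⁺] = 0.037 M.

0.037 M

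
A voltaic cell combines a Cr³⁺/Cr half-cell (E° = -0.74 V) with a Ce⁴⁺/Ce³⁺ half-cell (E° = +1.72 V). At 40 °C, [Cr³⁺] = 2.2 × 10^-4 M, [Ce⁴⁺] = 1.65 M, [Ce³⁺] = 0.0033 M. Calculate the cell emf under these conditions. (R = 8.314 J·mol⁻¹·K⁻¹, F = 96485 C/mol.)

The Ce⁴⁺/Ce³⁺ couple has the higher reduction potential and acts as the cathode, so E°_cell = +1.72 − (-0.74) = 2.46 V.
Balancing electrons gives n = 3; the reaction quotient is Q = [Cr³⁺]·[Ce³⁺]^3/[Ce⁴⁺]^3 = 1.76 × 10^-12.
E = E° − (RT/nF) ln Q = 2.46 − (8.314×313)/(3×96485) × (-27.066) = 2.460 + 0.243 = 2.703 V.

2.70 V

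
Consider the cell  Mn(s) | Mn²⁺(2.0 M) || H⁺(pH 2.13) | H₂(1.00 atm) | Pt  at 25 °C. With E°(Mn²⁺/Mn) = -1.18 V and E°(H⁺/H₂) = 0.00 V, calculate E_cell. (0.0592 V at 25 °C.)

1.04 V

The hydrogen couple is the cathode, so E°_cell = 1.18 V; n = 2.
[H⁺] = 10^(−2.13) = 0.0074 M, and Q = [Mn²⁺]·P(H₂) / [H⁺]^2 = 3.64 × 10^4.
E = E° − (0.0592/2) log Q = 1.18 − (0.0592/2)(4.561) = 1.045 V.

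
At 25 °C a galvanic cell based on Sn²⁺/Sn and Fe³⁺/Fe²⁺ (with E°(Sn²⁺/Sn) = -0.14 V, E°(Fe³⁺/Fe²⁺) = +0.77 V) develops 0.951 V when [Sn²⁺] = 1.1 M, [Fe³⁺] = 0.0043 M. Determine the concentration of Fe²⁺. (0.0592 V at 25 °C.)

8.3 × 10^-4 M

From the Nernst equation, log Q = n(E° − E)/0.0592 = 2(0.91 − 0.951)/0.0592 = -1.385, so Q = 0.0412.
With Q = [Sn²⁺]·[Fe²⁺]^2/[Fe³⁺]^2 and the known concentrations, [Fe²⁺]^2 in the numerator gives [Fe²⁺] = 8.3 × 10^-4 M.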